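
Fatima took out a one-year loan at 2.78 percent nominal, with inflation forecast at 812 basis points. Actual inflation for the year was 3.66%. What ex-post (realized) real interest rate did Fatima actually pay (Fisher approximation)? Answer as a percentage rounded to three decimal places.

Ex-post: 2.78% − 3.66% = -0.880%
So the realized real rate is -0.880%.

-0.880%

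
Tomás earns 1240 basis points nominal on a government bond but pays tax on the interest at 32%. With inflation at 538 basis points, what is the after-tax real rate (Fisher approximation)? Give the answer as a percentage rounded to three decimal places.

After-tax nominal return = 12.4% × (1 − 0.32) = 8.4320%.
r ≈ 8.4320% − 5.38% → 3.052%.

3.052%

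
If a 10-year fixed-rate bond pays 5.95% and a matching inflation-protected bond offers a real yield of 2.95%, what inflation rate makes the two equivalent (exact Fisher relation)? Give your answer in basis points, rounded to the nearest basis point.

291 basis points

(1 + π) = (1 + i)/(1 + r) = 1.05950 / 1.02950 = 1.029140
Break-even inflation = 1.029140 − 1 → 291 basis points.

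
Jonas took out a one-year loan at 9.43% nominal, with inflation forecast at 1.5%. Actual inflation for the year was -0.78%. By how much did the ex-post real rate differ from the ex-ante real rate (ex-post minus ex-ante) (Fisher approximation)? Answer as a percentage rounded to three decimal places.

Ex-ante: 9.43% − 1.5% = 7.930%
Ex-post: 9.43% − (-0.78%) = 10.210%
Difference (ex-post − ex-ante) = 2.2800% → 2.280%.

2.280%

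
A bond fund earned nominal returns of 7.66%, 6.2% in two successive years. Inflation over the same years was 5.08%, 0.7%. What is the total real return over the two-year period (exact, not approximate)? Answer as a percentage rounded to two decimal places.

Compound the nominal returns: 1.0766 × 1.0620 = 1.143349.
Compound inflation: 1.0508 × 1.0070 = 1.058156.
Deflate: 1.143349 / 1.058156 = 1.080511.
Total real return = 1.080511 − 1 → 8.05%.

8.05%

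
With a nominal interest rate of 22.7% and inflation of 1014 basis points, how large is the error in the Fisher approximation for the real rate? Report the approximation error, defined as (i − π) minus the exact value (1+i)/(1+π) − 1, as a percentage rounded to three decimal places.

Approximate: r ≈ 22.700% − 10.140% = 12.5600%
Exact: (1 + 0.2270)/(1 + 0.1014) − 1 = 11.4037%
Error = 12.5600% − 11.4037% = 1.1563% → 1.156%.

1.156%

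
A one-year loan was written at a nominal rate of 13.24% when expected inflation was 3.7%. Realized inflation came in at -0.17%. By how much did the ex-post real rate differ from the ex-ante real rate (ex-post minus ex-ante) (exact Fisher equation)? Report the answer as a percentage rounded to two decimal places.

Ex-ante: (1 + 0.1324)/(1 + 0.0370) − 1 = 9.1996%
Ex-post: (1 + 0.1324)/(1 − 0.0017) − 1 = 13.4328%
Difference (ex-post − ex-ante) = 4.2332% → 4.23%.

4.23%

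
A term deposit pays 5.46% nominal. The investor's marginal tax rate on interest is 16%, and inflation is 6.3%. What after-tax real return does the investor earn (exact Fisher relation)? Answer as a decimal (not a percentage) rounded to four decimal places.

-0.0161

After-tax nominal return = 5.46% × (1 − 0.16) = 4.5864%.
1 + r = 1.045864 / 1.06300 = 0.983880
After-tax real rate = 0.983880 − 1 → -0.0161.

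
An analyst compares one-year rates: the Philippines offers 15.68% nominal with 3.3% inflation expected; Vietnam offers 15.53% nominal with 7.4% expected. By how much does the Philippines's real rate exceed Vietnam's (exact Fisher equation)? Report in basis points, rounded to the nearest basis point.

441 basis points

The Philippines: (1 + 0.1568)/(1 + 0.0330) − 1 = 11.9845%
Vietnam: (1 + 0.1553)/(1 + 0.0740) − 1 = 7.5698%
Differential = 11.9845% − 7.5698% = 4.4147% → 441 basis points.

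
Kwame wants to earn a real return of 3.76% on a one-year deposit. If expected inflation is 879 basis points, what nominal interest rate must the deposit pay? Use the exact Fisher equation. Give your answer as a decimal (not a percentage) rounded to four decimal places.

0.1288

(1 + i) = (1 + r)(1 + π) = 1.03760 × 1.08790 = 1.12880504
i = 1.12880504 − 1, so the required nominal rate is 0.1288.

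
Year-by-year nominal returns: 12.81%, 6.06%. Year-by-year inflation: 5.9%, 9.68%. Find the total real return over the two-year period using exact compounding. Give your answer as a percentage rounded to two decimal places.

3.01%

Nominal growth factor = 1.1281 × 1.0606 = 1.196463
Price-level growth factor = 1.0590 × 1.0968 = 1.161511
Real growth factor = 1.196463 / 1.161511 = 1.030092
Total real return = 1.030092 − 1 → 3.01%.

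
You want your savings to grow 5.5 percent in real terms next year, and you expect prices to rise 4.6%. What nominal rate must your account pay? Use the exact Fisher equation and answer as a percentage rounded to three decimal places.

10.353%

(1 + i) = (1 + r)(1 + π) = 1.05500 × 1.04600 = 1.10353
i = 1.10353 − 1, so the required nominal rate is 10.353%.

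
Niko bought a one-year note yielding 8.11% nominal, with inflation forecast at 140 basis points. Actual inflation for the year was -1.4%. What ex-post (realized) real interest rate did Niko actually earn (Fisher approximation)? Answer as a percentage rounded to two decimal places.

Ex-post: 8.11% − (-1.4%) = 9.510%
So the realized real rate is 9.51%.

9.51%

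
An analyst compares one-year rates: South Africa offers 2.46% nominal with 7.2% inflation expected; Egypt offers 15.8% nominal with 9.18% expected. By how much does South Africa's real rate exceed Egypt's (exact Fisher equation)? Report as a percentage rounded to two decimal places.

South Africa: (1 + 0.0246)/(1 + 0.0720) − 1 = -4.42164%
Egypt: (1 + 0.1580)/(1 + 0.0918) − 1 = 6.06338%
Differential = -4.42164% − 6.06338% = -10.48502% → -10.49%.

-10.49%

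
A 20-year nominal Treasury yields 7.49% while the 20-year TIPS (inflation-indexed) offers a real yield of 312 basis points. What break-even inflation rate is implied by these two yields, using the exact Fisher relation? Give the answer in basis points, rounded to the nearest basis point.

424 basis points

(1 + π) = (1 + i)/(1 + r) = 1.07490 / 1.03120 = 1.042378
Break-even inflation = 1.042378 − 1 → 424 basis points.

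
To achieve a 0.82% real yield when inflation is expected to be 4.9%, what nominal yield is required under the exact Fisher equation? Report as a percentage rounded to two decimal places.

(1 + i) = (1 + r)(1 + π) = 1.00820 × 1.04900 = 1.0576018
i = 1.0576018 − 1, so the required nominal rate is 5.76%.

5.76%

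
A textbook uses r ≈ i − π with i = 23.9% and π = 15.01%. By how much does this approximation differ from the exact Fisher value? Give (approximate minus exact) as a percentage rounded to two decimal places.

1.16%

Approximate: r ≈ 23.900% − 15.010% = 8.8900%
Exact: (1 + 0.2390)/(1 + 0.1501) − 1 = 7.7298%
Error = 8.8900% − 7.7298% = 1.1602% → 1.16%.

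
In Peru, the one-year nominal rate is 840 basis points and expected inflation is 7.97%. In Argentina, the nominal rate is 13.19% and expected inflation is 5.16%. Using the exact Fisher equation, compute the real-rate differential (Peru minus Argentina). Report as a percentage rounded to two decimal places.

Peru: (1 + 0.0840)/(1 + 0.0797) − 1 = 0.3983%
Argentina: (1 + 0.1319)/(1 + 0.0516) − 1 = 7.6360%
Differential = 0.3983% − 7.6360% = -7.2377% → -7.24%.

-7.24%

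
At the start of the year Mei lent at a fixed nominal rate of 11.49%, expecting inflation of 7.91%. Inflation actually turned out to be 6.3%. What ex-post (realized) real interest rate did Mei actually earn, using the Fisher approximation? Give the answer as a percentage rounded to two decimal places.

5.19%

Ex-post: 11.49% − 6.3% = 5.190%
So the realized real rate is 5.19%.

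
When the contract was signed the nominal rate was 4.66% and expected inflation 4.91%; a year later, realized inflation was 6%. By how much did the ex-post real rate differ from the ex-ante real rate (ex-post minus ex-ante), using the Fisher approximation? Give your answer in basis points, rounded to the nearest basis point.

Ex-ante: 4.66% − 4.91% = -0.250%
Ex-post: 4.66% − 6% = -1.340%
Difference (ex-post − ex-ante) = -1.0900% → -109 basis points.

-109 basis points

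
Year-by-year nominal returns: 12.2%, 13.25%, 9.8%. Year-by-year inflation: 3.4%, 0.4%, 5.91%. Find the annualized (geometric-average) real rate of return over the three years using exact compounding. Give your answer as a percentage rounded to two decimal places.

8.26%

Compound the nominal returns: 1.1220 × 1.1325 × 1.0980 = 1.39519017.
Compound inflation: 1.0340 × 1.0040 × 1.0591 = 1.09948984.
Deflate: 1.39519017 / 1.09948984 = 1.26894322.
Annualized real rate = 1.26894322^(1/3) − 1 = 8.2632% → 8.26%.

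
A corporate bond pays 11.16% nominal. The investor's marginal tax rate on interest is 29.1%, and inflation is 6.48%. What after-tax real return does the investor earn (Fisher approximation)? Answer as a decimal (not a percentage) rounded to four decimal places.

0.0143

After-tax nominal return = 11.16% × (1 − 0.291) = 7.91244%.
r ≈ 7.91244% − 6.48% → 0.0143.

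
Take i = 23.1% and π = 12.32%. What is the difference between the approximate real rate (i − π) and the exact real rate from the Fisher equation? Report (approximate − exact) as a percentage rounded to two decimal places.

1.18%

Approximate: r ≈ 23.100% − 12.320% = 10.7800%
Exact: (1 + 0.2310)/(1 + 0.1232) − 1 = 9.5976%
Error = 10.7800% − 9.5976% = 1.1824% → 1.18%.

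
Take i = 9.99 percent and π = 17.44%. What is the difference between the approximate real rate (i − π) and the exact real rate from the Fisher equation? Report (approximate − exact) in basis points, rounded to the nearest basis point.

Approximate: r ≈ 9.990% − 17.440% = -7.4500%
Exact: (1 + 0.0999)/(1 + 0.1744) − 1 = -6.3437%
Error = -7.4500% − (-6.3437%) = -1.1063% → -111 basis points.

-111 basis points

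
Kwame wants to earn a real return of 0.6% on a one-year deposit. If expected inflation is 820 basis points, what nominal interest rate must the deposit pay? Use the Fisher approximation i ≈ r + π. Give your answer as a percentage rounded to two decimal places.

8.80%

i ≈ r + π = 0.6% + 8.2% = 8.80%.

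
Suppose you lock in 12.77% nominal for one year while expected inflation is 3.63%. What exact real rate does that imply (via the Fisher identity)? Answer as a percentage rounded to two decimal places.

8.82%

1 + r = 1.12770 / 1.03630 = 1.088198
r = 1.088198 − 1 = 8.8198%, i.e. 8.82%.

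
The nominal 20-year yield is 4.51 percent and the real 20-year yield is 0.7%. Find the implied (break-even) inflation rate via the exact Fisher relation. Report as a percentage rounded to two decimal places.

3.78%

(1 + π) = (1 + i)/(1 + r) = 1.04510 / 1.00700 = 1.037835
Break-even inflation = 1.037835 − 1 → 3.78%.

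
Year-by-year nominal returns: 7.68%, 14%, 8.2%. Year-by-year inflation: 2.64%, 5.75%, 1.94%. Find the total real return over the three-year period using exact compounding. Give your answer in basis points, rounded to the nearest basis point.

Compound the nominal returns: 1.0768 × 1.1400 × 1.0820 = 1.328211.
Compound inflation: 1.0264 × 1.0575 × 1.0194 = 1.106475.
Deflate: 1.328211 / 1.106475 = 1.200399.
Total real return = 1.200399 − 1 → 2004 basis points.

2004 basis points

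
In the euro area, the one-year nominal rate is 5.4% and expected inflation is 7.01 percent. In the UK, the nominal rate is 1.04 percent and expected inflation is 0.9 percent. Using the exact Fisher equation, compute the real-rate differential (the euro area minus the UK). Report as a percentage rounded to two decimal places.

-1.64%

The euro area: (1 + 0.0540)/(1 + 0.0701) − 1 = -1.5045%
The UK: (1 + 0.0104)/(1 + 0.0090) − 1 = 0.1388%
Differential = -1.5045% − 0.1388% = -1.6433% → -1.64%.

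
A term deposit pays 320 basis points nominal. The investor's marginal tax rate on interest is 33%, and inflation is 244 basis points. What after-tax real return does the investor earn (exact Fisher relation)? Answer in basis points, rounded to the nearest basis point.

After-tax nominal return = 3.2% × (1 − 0.33) = 2.1440%.
1 + r = 1.02144 / 1.02440 = 0.997111
After-tax real rate = 0.997111 − 1 → -29 basis points.

-29 basis points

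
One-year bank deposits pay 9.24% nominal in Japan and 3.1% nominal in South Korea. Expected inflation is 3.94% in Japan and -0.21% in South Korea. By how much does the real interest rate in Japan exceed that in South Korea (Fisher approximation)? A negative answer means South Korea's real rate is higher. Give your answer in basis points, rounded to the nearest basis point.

199 basis points

Japan: 9.24% − 3.94% = 5.300%
South Korea: 3.1% − (-0.21%) = 3.310%
Differential = 1.990% → 199 basis points.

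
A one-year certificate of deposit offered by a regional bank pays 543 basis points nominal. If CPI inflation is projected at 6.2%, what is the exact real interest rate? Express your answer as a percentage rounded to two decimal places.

By the Fisher equation, 1 + r = (1 + i)/(1 + π).
1 + r = 1.05430 / 1.06200 = 0.9927495
r = 0.9927495 − 1 = -0.72505%, i.e. -0.73%.

-0.73%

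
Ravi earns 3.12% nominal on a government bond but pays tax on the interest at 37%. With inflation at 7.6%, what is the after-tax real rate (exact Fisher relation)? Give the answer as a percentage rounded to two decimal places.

After-tax nominal return = 3.12% × (1 − 0.37) = 1.9656%.
1 + r = 1.019656 / 1.07600 = 0.947636
After-tax real rate = 0.947636 − 1 → -5.24%.

-5.24%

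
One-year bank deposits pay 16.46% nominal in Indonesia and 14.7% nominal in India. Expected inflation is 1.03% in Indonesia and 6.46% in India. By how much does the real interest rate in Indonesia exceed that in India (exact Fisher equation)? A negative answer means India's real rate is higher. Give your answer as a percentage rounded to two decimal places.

7.53%

Indonesia: (1 + 0.1646)/(1 + 0.0103) − 1 = 15.2727%
India: (1 + 0.1470)/(1 + 0.0646) − 1 = 7.7400%
Differential = 15.2727% − 7.7400% = 7.5327% → 7.53%.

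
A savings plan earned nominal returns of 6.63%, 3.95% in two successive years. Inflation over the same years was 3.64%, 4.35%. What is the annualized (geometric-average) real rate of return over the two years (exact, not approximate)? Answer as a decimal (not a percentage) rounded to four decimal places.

Compound the nominal returns: 1.0663 × 1.0395 = 1.10841885.
Compound inflation: 1.0364 × 1.0435 = 1.08148340.
Deflate: 1.10841885 / 1.08148340 = 1.02490602.
Annualized real rate = 1.02490602^(1/2) − 1 = 1.2376% → 0.0124.

0.0124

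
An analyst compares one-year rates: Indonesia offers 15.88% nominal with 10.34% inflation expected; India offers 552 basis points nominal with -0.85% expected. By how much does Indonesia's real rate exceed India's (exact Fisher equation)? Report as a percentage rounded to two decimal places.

-1.40%

Indonesia: (1 + 0.1588)/(1 + 0.1034) − 1 = 5.0208%
India: (1 + 0.0552)/(1 − 0.0085) − 1 = 6.4246%
Differential = 5.0208% − 6.4246% = -1.4038% → -1.40%.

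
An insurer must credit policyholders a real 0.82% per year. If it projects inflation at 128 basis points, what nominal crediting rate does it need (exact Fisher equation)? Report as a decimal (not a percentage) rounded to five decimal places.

(1 + i) = (1 + r)(1 + π) = 1.00820 × 1.01280 = 1.02110496
i = 1.02110496 − 1, so the required nominal rate is 0.02110.

0.02110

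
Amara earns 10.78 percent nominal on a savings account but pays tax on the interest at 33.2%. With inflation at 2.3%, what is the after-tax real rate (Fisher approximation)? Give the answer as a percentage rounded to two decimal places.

4.90%

After-tax nominal return = 10.78% × (1 − 0.332) = 7.20104%.
r ≈ 7.20104% − 2.3% → 4.90%.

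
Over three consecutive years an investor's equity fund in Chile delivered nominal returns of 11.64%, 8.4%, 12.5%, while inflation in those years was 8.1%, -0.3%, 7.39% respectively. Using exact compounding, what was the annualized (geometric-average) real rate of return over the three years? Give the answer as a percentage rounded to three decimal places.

5.562%

Nominal growth factor = 1.1164 × 1.0840 × 1.1250 = 1.361449800
Price-level growth factor = 1.0810 × 0.9970 × 1.0739 = 1.157403242
Real growth factor = 1.361449800 / 1.157403242 = 1.176296860
Annualized real rate = 1.176296860^(1/3) − 1 = 5.56152% → 5.562%.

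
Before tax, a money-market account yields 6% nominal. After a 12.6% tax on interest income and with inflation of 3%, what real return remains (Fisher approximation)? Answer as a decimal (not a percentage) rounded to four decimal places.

0.0224

After-tax nominal return = 6% × (1 − 0.126) = 5.2440%.
r ≈ 5.2440% − 3% → 0.0224.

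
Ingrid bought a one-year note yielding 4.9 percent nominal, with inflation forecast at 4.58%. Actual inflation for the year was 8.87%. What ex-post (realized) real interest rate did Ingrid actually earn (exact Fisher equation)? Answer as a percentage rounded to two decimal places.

-3.65%

Ex-post: (1 + 0.0490)/(1 + 0.0887) − 1 = -3.6466%
So the realized real rate is -3.65%.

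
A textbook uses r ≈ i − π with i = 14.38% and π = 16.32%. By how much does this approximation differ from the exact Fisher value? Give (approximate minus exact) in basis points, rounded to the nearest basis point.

-27 basis points

Approximate: r ≈ 14.380% − 16.320% = -1.9400%
Exact: (1 + 0.1438)/(1 + 0.1632) − 1 = -1.6678%
Error = -1.9400% − (-1.6678%) = -0.2722% → -27 basis points.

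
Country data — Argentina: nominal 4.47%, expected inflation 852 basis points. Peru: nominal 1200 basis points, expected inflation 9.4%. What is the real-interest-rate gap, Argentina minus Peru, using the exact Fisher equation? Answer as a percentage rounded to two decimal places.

-6.11%

Argentina: (1 + 0.0447)/(1 + 0.0852) − 1 = -3.7320%
Peru: (1 + 0.1200)/(1 + 0.0940) − 1 = 2.3766%
Differential = -3.7320% − 2.3766% = -6.1086% → -6.11%.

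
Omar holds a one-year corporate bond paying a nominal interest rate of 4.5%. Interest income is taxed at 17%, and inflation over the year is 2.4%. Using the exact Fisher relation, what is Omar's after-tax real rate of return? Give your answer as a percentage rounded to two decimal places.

After-tax nominal return = 4.5% × (1 − 0.17) = 3.7350%.
1 + r = 1.03735 / 1.02400 = 1.013037
After-tax real rate = 1.013037 − 1 → 1.30%.

1.30%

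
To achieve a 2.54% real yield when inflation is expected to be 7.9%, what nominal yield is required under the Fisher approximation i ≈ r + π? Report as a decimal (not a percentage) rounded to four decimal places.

0.1044

i ≈ r + π = 2.54% + 7.9% = 0.1044.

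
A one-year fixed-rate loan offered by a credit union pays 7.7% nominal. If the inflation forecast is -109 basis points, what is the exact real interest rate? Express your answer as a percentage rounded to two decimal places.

8.89%

By the Fisher relation, 1 + r = (1 + i)/(1 + π).
1 + r = 1.07700 / 0.98910 = 1.088869
r = 1.088869 − 1 = 8.8869%, i.e. 8.89%.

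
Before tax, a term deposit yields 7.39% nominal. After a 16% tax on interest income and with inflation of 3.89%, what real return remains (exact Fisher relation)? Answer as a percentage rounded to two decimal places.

2.23%

After-tax nominal return = 7.39% × (1 − 0.16) = 6.2076%.
1 + r = 1.062076 / 1.03890 = 1.022308
After-tax real rate = 1.022308 − 1 → 2.23%.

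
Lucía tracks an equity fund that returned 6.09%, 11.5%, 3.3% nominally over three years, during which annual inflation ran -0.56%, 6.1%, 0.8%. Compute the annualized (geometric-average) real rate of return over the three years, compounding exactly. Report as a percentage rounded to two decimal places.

4.74%

Compound the nominal returns: 1.0609 × 1.1150 × 1.0330 = 1.22193932.
Compound inflation: 0.9944 × 1.0610 × 1.0080 = 1.06349887.
Deflate: 1.22193932 / 1.06349887 = 1.14898036.
Annualized real rate = 1.14898036^(1/3) − 1 = 4.7380% → 4.74%.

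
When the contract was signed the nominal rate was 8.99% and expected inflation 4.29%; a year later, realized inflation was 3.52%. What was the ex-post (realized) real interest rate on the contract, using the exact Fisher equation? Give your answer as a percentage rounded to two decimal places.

Ex-post: (1 + 0.0899)/(1 + 0.0352) − 1 = 5.2840%
So the realized real rate is 5.28%.

5.28%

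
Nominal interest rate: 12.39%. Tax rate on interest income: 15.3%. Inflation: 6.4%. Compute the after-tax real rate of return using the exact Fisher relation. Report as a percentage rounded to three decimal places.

3.848%

After-tax nominal return = 12.39% × (1 − 0.153) = 10.49433%.
1 + r = 1.1049433 / 1.06400 = 1.038481
After-tax real rate = 1.038481 − 1 → 3.848%.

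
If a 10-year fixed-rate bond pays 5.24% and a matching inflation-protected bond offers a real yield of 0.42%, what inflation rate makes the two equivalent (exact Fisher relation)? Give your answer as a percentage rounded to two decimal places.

4.80%

(1 + π) = (1 + i)/(1 + r) = 1.05240 / 1.00420 = 1.047998
Break-even inflation = 1.047998 − 1 → 4.80%.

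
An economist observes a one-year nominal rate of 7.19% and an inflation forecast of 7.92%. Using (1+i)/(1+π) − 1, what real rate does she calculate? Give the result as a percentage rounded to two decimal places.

-0.68%

1 + r = 1.07190 / 1.07920 = 0.993236
r = 0.993236 − 1 = -0.6764%, i.e. -0.68%.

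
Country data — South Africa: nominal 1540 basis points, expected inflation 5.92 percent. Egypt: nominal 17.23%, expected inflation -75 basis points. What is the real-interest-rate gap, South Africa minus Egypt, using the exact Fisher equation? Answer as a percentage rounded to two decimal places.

South Africa: (1 + 0.1540)/(1 + 0.0592) − 1 = 8.9502%
Egypt: (1 + 0.1723)/(1 − 0.0075) − 1 = 18.1159%
Differential = 8.9502% − 18.1159% = -9.1657% → -9.17%.

-9.17%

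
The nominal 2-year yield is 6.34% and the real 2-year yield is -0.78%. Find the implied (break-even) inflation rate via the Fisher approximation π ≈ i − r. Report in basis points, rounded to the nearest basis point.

712 basis points

π ≈ i − r = 6.34% − (-0.78%) → 712 basis points.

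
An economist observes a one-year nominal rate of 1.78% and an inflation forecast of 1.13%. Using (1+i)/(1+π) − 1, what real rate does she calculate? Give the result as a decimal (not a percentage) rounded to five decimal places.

0.00643

By the Fisher equation, 1 + r = (1 + i)/(1 + π).
1 + r = 1.01780 / 1.01130 = 1.006427
r = 1.006427 − 1 = 0.6427%, i.e. 0.00643.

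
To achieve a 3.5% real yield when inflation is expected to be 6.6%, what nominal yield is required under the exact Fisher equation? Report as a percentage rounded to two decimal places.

(1 + i) = (1 + r)(1 + π) = 1.03500 × 1.06600 = 1.10331
i = 1.10331 − 1, so the required nominal rate is 10.33%.

10.33%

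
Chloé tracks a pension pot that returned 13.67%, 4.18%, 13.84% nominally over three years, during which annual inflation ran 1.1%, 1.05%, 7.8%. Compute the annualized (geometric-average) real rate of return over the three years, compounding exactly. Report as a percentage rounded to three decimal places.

6.973%

Nominal growth factor = 1.1367 × 1.0418 × 1.1384 = 1.34810929
Price-level growth factor = 1.0110 × 1.0105 × 1.0780 = 1.10130151
Real growth factor = 1.34810929 / 1.10130151 = 1.22410555
Annualized real rate = 1.22410555^(1/3) − 1 = 6.9727% → 6.973%.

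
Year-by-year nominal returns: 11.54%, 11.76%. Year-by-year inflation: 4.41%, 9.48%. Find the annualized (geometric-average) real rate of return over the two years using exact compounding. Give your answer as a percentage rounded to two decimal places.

4.43%

Nominal growth factor = 1.1154 × 1.1176 = 1.24657104
Price-level growth factor = 1.0441 × 1.0948 = 1.14308068
Real growth factor = 1.24657104 / 1.14308068 = 1.09053636
Annualized real rate = 1.09053636^(1/2) − 1 = 4.4287% → 4.43%.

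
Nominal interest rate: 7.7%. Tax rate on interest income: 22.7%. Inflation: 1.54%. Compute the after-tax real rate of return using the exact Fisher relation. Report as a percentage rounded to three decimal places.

4.345%

After-tax nominal return = 7.7% × (1 − 0.227) = 5.9521%.
1 + r = 1.059521 / 1.01540 = 1.043452
After-tax real rate = 1.043452 − 1 → 4.345%.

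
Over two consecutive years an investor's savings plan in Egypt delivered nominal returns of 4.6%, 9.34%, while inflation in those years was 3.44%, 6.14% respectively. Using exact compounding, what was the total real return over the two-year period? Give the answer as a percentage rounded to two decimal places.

4.17%

Compound the nominal returns: 1.0460 × 1.0934 = 1.143696.
Compound inflation: 1.0344 × 1.0614 = 1.097912.
Deflate: 1.143696 / 1.097912 = 1.041701.
Total real return = 1.041701 − 1 → 4.17%.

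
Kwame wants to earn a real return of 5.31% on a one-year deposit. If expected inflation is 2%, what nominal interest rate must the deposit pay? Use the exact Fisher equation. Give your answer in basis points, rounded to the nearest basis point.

(1 + i) = (1 + r)(1 + π) = 1.05310 × 1.02000 = 1.074162
i = 1.074162 − 1, so the required nominal rate is 742 basis points.

742 basis points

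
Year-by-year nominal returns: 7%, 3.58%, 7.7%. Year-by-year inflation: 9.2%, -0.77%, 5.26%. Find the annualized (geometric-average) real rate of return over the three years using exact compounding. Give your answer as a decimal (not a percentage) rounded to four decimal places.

Nominal growth factor = 1.0700 × 1.0358 × 1.0770 = 1.19364556
Price-level growth factor = 1.0920 × 0.9923 × 1.0526 = 1.14058852
Real growth factor = 1.19364556 / 1.14058852 = 1.04651725
Annualized real rate = 1.04651725^(1/3) − 1 = 1.5271% → 0.0153.

0.0153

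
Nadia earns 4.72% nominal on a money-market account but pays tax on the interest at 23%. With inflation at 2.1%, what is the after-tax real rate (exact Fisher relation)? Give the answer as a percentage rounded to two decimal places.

After-tax nominal return = 4.72% × (1 − 0.23) = 3.6344%.
1 + r = 1.036344 / 1.02100 = 1.015028
After-tax real rate = 1.015028 − 1 → 1.50%.

1.50%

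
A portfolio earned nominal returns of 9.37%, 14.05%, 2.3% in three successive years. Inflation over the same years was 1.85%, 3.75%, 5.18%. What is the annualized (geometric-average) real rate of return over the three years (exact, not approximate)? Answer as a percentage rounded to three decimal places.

4.712%

Nominal growth factor = 1.0937 × 1.1405 × 1.0230 = 1.27605424
Price-level growth factor = 1.0185 × 1.0375 × 1.0518 = 1.11143049
Real growth factor = 1.27605424 / 1.11143049 = 1.14811880
Annualized real rate = 1.14811880^(1/3) − 1 = 4.7118% → 4.712%.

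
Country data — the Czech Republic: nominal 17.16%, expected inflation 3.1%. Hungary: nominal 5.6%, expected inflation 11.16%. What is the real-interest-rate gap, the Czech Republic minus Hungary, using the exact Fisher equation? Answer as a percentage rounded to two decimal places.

18.64%

The Czech Republic: (1 + 0.1716)/(1 + 0.0310) − 1 = 13.6372%
Hungary: (1 + 0.0560)/(1 + 0.1116) − 1 = -5.0018%
Differential = 13.6372% − (-5.0018%) = 18.6390% → 18.64%.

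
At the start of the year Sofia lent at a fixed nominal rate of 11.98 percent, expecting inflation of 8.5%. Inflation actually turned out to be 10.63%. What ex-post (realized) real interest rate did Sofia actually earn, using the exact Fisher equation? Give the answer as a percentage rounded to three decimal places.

1.220%

Ex-post: (1 + 0.1198)/(1 + 0.1063) − 1 = 1.2203%
So the realized real rate is 1.220%.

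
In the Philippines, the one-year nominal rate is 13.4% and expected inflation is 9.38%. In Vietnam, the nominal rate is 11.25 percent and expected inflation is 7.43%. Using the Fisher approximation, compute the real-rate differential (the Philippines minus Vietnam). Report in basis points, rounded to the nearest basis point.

20 basis points

The Philippines: 13.4% − 9.38% = 4.020%
Vietnam: 11.25% − 7.43% = 3.820%
Differential = 0.200% → 20 basis points.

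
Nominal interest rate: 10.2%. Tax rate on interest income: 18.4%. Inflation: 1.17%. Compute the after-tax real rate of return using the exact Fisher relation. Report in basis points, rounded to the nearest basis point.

After-tax nominal return = 10.2% × (1 − 0.184) = 8.3232%.
1 + r = 1.083232 / 1.01170 = 1.070705
After-tax real rate = 1.070705 − 1 → 707 basis points.

707 basis points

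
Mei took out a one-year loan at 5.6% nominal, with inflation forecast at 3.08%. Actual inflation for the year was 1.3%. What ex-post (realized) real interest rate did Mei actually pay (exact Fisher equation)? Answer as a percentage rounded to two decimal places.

4.24%

Ex-post: (1 + 0.0560)/(1 + 0.0130) − 1 = 4.2448%
So the realized real rate is 4.24%.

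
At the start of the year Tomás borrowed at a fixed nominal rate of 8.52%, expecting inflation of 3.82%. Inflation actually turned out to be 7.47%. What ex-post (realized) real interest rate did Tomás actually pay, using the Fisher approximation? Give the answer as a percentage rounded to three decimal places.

1.050%

Ex-post: 8.52% − 7.47% = 1.050%
So the realized real rate is 1.050%.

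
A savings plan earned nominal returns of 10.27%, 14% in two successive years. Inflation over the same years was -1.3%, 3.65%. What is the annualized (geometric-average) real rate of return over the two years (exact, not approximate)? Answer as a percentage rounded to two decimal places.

Compound the nominal returns: 1.1027 × 1.1400 = 1.25707800.
Compound inflation: 0.9870 × 1.0365 = 1.02302550.
Deflate: 1.25707800 / 1.02302550 = 1.22878462.
Annualized real rate = 1.22878462^(1/2) − 1 = 10.8506% → 10.85%.

10.85%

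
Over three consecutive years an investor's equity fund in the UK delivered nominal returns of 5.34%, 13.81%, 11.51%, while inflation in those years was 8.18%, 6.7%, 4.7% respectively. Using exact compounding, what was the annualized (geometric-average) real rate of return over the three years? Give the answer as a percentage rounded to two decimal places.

3.42%

Nominal growth factor = 1.0534 × 1.1381 × 1.1151 = 1.33686500
Price-level growth factor = 1.0818 × 1.0670 × 1.0470 = 1.20853179
Real growth factor = 1.33686500 / 1.20853179 = 1.10618936
Annualized real rate = 1.10618936^(1/3) − 1 = 3.4213% → 3.42%.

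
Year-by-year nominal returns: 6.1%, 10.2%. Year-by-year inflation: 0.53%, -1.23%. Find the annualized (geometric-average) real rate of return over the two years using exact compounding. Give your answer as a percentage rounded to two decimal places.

Nominal growth factor = 1.0610 × 1.1020 = 1.16922200
Price-level growth factor = 1.0053 × 0.9877 = 0.99293481
Real growth factor = 1.16922200 / 0.99293481 = 1.17754155
Annualized real rate = 1.17754155^(1/2) − 1 = 8.5146% → 8.51%.

8.51%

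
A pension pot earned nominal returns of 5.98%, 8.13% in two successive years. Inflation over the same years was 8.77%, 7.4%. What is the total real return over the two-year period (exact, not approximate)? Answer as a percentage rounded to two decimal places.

Compound the nominal returns: 1.0598 × 1.0813 = 1.145962.
Compound inflation: 1.0877 × 1.0740 = 1.168190.
Deflate: 1.145962 / 1.168190 = 0.980972.
Total real return = 0.980972 − 1 → -1.90%.

-1.90%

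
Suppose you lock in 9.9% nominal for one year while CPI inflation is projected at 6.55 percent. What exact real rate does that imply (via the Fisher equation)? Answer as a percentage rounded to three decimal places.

3.144%

By the Fisher equation, 1 + r = (1 + i)/(1 + π).
1 + r = 1.09900 / 1.06550 = 1.031441
r = 1.031441 − 1 = 3.1441%, i.e. 3.144%.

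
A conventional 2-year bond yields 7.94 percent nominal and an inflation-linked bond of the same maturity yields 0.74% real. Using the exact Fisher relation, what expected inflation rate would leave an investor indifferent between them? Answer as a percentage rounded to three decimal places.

(1 + π) = (1 + i)/(1 + r) = 1.07940 / 1.00740 = 1.071471
Break-even inflation = 1.071471 − 1 → 7.147%.

7.147%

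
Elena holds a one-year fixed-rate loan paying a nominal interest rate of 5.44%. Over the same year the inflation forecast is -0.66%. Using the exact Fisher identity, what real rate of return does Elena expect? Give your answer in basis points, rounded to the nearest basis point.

614 basis points

1 + r = 1.05440 / 0.99340 = 1.061405
r = 1.061405 − 1 = 6.1405%, i.e. 614 basis points.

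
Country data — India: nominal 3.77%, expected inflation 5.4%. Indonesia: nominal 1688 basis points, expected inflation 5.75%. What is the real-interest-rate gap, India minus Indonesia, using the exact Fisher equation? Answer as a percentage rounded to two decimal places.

-12.07%

India: (1 + 0.0377)/(1 + 0.0540) − 1 = -1.5465%
Indonesia: (1 + 0.1688)/(1 + 0.0575) − 1 = 10.5248%
Differential = -1.5465% − 10.5248% = -12.0713% → -12.07%.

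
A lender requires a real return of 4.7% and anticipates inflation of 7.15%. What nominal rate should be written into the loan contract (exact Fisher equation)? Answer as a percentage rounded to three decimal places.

12.186%

(1 + i) = (1 + r)(1 + π) = 1.04700 × 1.07150 = 1.1218605
i = 1.1218605 − 1, so the required nominal rate is 12.186%.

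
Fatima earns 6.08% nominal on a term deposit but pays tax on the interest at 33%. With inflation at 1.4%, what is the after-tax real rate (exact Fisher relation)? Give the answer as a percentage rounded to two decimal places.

After-tax nominal return = 6.08% × (1 − 0.33) = 4.0736%.
1 + r = 1.040736 / 1.01400 = 1.026367
After-tax real rate = 1.026367 − 1 → 2.64%.

2.64%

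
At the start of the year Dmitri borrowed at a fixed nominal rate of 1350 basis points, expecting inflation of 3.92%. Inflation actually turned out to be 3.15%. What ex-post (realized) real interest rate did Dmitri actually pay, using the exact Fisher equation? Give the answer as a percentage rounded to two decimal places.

Ex-post: (1 + 0.1350)/(1 + 0.0315) − 1 = 10.0339%
So the realized real rate is 10.03%.

10.03%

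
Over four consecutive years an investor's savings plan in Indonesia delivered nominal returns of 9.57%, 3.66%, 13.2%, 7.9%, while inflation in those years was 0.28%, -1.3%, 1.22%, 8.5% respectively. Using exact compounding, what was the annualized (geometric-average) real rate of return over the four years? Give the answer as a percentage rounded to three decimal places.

Compound the nominal returns: 1.0957 × 1.0366 × 1.1320 × 1.0790 = 1.38730112.
Compound inflation: 1.0028 × 0.9870 × 1.0122 × 1.0850 = 1.08699501.
Deflate: 1.38730112 / 1.08699501 = 1.27627184.
Annualized real rate = 1.27627184^(1/4) − 1 = 6.2884% → 6.288%.

6.288%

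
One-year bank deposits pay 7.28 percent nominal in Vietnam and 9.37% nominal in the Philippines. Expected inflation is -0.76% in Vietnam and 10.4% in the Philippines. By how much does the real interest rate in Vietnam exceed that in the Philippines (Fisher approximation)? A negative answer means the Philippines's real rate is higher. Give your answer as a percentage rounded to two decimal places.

Vietnam: 7.28% − (-0.76%) = 8.040%
The Philippines: 9.37% − 10.4% = -1.030%
Differential = 9.070% → 9.07%.

9.07%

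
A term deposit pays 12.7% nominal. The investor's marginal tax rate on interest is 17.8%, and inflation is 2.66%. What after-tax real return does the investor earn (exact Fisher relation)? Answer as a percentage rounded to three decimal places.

After-tax nominal return = 12.7% × (1 − 0.178) = 10.4394%.
1 + r = 1.104394 / 1.02660 = 1.075778
After-tax real rate = 1.075778 − 1 → 7.578%.

7.578%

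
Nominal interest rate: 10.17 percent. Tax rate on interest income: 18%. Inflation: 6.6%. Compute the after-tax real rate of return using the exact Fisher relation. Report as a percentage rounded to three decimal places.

After-tax nominal return = 10.17% × (1 − 0.18) = 8.3394%.
1 + r = 1.083394 / 1.06600 = 1.016317
After-tax real rate = 1.016317 − 1 → 1.632%.

1.632%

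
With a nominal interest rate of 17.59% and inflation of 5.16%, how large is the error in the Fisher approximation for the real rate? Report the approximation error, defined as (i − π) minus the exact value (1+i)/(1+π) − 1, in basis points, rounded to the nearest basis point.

Approximate: r ≈ 17.590% − 5.160% = 12.4300%
Exact: (1 + 0.1759)/(1 + 0.0516) − 1 = 11.8201%
Error = 12.4300% − 11.8201% = 0.6099% → 61 basis points.

61 basis points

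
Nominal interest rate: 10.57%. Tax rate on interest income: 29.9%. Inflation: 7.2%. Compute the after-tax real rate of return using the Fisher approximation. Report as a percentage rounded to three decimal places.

0.210%

After-tax nominal return = 10.57% × (1 − 0.299) = 7.40957%.
r ≈ 7.40957% − 7.2% → 0.210%.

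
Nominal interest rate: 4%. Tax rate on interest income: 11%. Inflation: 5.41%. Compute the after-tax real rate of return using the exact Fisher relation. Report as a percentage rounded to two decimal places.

After-tax nominal return = 4% × (1 − 0.11) = 3.5600%.
1 + r = 1.03560 / 1.05410 = 0.982449
After-tax real rate = 0.982449 − 1 → -1.76%.

-1.76%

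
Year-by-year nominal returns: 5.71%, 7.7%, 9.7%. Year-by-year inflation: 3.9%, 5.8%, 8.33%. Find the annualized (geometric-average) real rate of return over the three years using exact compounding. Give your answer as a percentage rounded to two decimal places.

1.60%

Compound the nominal returns: 1.0571 × 1.0770 × 1.0970 = 1.24893088.
Compound inflation: 1.0390 × 1.0580 × 1.0833 = 1.19083052.
Deflate: 1.24893088 / 1.19083052 = 1.04878978.
Annualized real rate = 1.04878978^(1/3) − 1 = 1.6006% → 1.60%.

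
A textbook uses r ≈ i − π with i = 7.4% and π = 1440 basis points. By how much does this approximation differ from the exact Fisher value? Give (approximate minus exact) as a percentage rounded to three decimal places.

Approximate: r ≈ 7.400% − 14.400% = -7.0000%
Exact: (1 + 0.0740)/(1 + 0.1440) − 1 = -6.1189%
Error = -7.0000% − (-6.1189%) = -0.8811% → -0.881%.

-0.881%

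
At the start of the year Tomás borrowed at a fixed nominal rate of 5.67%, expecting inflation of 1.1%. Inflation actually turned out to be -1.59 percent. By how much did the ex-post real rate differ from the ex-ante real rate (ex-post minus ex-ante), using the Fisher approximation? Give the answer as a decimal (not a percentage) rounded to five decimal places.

Ex-ante: 5.67% − 1.1% = 4.570%
Ex-post: 5.67% − (-1.59%) = 7.260%
Difference (ex-post − ex-ante) = 2.6900% → 0.02690.

0.02690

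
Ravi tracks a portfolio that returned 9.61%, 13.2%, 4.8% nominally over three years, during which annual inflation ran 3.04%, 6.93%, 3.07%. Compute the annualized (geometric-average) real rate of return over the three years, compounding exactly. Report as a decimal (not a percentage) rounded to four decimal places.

0.0462

Compound the nominal returns: 1.0961 × 1.1320 × 1.0480 = 1.30034289.
Compound inflation: 1.0304 × 1.0693 × 1.0307 = 1.13563219.
Deflate: 1.30034289 / 1.13563219 = 1.14503878.
Annualized real rate = 1.14503878^(1/3) − 1 = 4.6181% → 0.0462.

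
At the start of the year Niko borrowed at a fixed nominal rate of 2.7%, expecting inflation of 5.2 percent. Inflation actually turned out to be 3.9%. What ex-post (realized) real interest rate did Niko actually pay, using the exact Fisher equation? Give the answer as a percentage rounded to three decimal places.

Ex-post: (1 + 0.0270)/(1 + 0.0390) − 1 = -1.1550%
So the realized real rate is -1.155%.

-1.155%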